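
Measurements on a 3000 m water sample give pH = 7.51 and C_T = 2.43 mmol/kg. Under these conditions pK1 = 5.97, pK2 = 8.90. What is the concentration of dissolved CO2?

α₀ = 1 / (1 + K1/[H⁺] + K1K2/[H⁺]²) = 1 / (1 + 10^+1.54 + 10^+0.15)
   = 1 / (1 + 34.674 + 1.4125) = 1/37.086 = 0.02696
[CO2*] = α₀ × DIC = 0.02696 × 2.43 = 0.0655 mmol/kg

[CO2*] = 0.0655 mmol/kg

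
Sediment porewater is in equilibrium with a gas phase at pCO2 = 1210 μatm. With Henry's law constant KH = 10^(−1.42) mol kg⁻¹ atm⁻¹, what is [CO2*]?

KH = 10^(−1.42) = 3.802×10^-2 mol kg⁻¹ atm⁻¹
[CO2*] = KH · pCO2 = 3.802×10^-2 × 1210×10^-6 atm = 4.60×10^-5 mol/kg

[CO2*] = 46.0 μmol/kg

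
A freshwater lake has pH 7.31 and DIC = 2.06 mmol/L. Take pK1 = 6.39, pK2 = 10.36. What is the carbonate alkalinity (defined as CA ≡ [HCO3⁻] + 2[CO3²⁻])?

CA = [HCO3⁻] + 2[CO3²⁻] = (α₁ + 2α₂)·DIC
At pH 7.31: [H⁺]/K1 = 10^-0.92 = 0.12023, K2/[H⁺] = 10^-3.05 = 0.00089125
α₁ = 1/(1 + 0.12023 + 0.00089125) = 1/1.1211 = 0.8920; α₂ = α₁·K2/[H⁺] = 0.0007950
α₁ + 2α₂ = 0.8936
CA = 0.8936 × 2.06 = 1.84 mmol/L

CA = 1.84 mmol/L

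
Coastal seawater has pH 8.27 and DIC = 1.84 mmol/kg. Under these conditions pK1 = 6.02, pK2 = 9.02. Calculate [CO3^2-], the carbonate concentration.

[CO3²⁻] = 0.276 mmol/kg

α₂ = 1 / (1 + [H⁺]/K2 + [H⁺]²/(K1K2)) = 1 / (1 + 10^+0.75 + 10^-1.50)
   = 1 / (1 + 5.6234 + 0.031623) = 1/6.6550 = 0.1503
[CO3²⁻] = α₂ × DIC = 0.1503 × 1.84 = 0.276 mmol/kg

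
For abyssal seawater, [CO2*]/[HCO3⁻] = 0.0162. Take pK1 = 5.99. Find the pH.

From K1 = [H⁺][HCO3⁻]/[CO2*]:  pH = pK1 − log₁₀([CO2*]/[HCO3⁻])
log₁₀(0.0162) = -1.790
pH = 5.99 − (-1.790) = 7.78

pH = 7.78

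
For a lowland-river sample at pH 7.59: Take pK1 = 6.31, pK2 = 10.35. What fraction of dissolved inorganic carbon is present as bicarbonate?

α₁ = 0.949

α₁ = 1 / (1 + [H⁺]/K1 + K2/[H⁺]) = 1 / (1 + 10^-1.28 + 10^-2.76)
   = 1 / (1 + 0.052481 + 0.0017378) = 1/1.0542 = 0.9486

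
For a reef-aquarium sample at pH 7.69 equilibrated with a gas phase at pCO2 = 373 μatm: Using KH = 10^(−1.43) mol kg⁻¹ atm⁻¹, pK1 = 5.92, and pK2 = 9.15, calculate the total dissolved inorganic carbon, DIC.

DIC = 0.858 mmol/kg

[CO2*] = KH · pCO2 = 10^(−1.43) × 373×10^-6 = 1.386×10^-5 mol/kg
α₀ = 1/(1 + K1/[H⁺] + K1K2/[H⁺]²) = 1/(1 + 10^+1.77 + 10^+0.31) = 0.01615
DIC = [CO2*]/α₀ = 1.386×10^-5 / 0.01615 = 0.858 mmol/kg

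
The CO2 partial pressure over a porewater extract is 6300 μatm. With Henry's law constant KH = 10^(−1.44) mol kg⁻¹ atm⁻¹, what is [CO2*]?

[CO2*] = 229 μmol/kg

KH = 10^(−1.44) = 3.631×10^-2 mol kg⁻¹ atm⁻¹
[CO2*] = KH · pCO2 = 3.631×10^-2 × 6300×10^-6 atm = 2.29×10^-4 mol/kg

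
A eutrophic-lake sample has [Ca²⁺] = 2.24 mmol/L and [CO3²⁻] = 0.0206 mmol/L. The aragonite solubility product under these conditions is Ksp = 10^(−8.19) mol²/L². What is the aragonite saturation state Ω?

Ω = 7.15

Ksp = 10^(−8.19) = 6.457×10^-9
Ω = [Ca²⁺][CO3²⁻]/Ksp = (2.24×10^-3)(0.0206×10^-3) / 6.457×10^-9 = 7.15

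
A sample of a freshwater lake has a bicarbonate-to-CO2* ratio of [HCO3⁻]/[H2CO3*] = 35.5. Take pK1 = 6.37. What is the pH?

From K1 = [H⁺][HCO3⁻]/[H2CO3*]:  pH = pK1 + log₁₀([HCO3⁻]/[H2CO3*])
log₁₀(35.5) = +1.550
pH = 6.37 + (+1.550) = 7.92

pH = 7.92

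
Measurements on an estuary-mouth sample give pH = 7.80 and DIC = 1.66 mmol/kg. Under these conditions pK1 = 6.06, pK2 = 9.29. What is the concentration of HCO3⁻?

[HCO3⁻] = 1.58 mmol/kg

α₁ = 1 / (1 + [H⁺]/K1 + K2/[H⁺]) = 1 / (1 + 10^-1.74 + 10^-1.49)
   = 1 / (1 + 0.018197 + 0.032359) = 1/1.0506 = 0.9519
[HCO3⁻] = α₁ × DIC = 0.9519 × 1.66 = 1.58 mmol/kg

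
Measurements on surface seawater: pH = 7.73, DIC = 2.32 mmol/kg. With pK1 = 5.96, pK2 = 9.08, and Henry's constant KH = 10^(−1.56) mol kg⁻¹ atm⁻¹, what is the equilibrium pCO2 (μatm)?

α₀ = 1 / (1 + K1/[H⁺] + K1K2/[H⁺]²) = 1 / (1 + 10^+1.77 + 10^+0.42)
   = 1 / (1 + 58.884 + 2.6303) = 1/62.515 = 0.01600
[CO2*] = α₀ × DIC = 0.01600 × 2.32 = 0.03711 mmol/kg
pCO2 = [CO2*]/KH = 3.711×10^-5 / 2.754×10^-2 = 1350 μatm

pCO2 = 1350 μatm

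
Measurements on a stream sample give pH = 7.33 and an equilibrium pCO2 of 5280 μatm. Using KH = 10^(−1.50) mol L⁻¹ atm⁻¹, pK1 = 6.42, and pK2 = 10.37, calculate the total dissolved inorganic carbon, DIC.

DIC = 1.53 mmol/L

[CO2*] = KH · pCO2 = 10^(−1.50) × 5280×10^-6 = 1.670×10^-4 mol/L
α₀ = 1/(1 + K1/[H⁺] + K1K2/[H⁺]²) = 1/(1 + 10^+0.91 + 10^-2.13) = 0.1095
DIC = [CO2*]/α₀ = 1.670×10^-4 / 0.1095 = 1.53 mmol/L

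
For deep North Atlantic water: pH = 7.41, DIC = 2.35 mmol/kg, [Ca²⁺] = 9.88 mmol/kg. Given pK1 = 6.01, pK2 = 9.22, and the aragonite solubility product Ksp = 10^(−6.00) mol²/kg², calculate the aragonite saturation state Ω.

α₂ = 1 / (1 + [H⁺]/K2 + [H⁺]²/(K1K2)) = 1 / (1 + 10^+1.81 + 10^+0.41)
   = 1 / (1 + 64.565 + 2.5704) = 1/68.136 = 0.01468
[CO3²⁻] = α₂ × DIC = 0.01468 × 2.35 = 0.03449 mmol/kg
Ksp = 10^(−6.00) = 1.000×10^-6
Ω = [Ca²⁺][CO3²⁻]/Ksp = (9.88×10^-3)(3.449×10^-5) / 1.000×10^-6 = 0.341

Ω = 0.341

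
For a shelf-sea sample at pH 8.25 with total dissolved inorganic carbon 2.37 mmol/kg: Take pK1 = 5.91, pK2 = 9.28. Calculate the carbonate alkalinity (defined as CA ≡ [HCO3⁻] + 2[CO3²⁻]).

CA = 2.56 mmol/kg

CA = [HCO3⁻] + 2[CO3²⁻] = (α₁ + 2α₂)·DIC
At pH 8.25: [H⁺]/K1 = 10^-2.34 = 0.0045709, K2/[H⁺] = 10^-1.03 = 0.093325
α₁ = 1/(1 + 0.0045709 + 0.093325) = 1/1.0979 = 0.9108; α₂ = α₁·K2/[H⁺] = 0.08500
α₁ + 2α₂ = 1.0808
CA = 1.0808 × 2.37 = 2.56 mmol/kg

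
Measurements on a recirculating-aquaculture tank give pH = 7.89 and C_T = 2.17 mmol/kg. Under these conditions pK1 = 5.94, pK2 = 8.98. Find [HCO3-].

[HCO3⁻] = 1.99 mmol/kg

α₁ = 1 / (1 + [H⁺]/K1 + K2/[H⁺]) = 1 / (1 + 10^-1.95 + 10^-1.09)
   = 1 / (1 + 0.011220 + 0.081283) = 1/1.0925 = 0.9153
[HCO3⁻] = α₁ × DIC = 0.9153 × 2.17 = 1.99 mmol/kg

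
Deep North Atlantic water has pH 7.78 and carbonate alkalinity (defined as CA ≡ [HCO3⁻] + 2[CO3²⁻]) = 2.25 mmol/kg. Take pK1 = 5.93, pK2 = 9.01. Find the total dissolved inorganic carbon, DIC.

DIC = 2.16 mmol/kg

CA = [HCO3⁻] + 2[CO3²⁻] = (α₁ + 2α₂)·DIC
At pH 7.78: [H⁺]/K1 = 10^-1.85 = 0.014125, K2/[H⁺] = 10^-1.23 = 0.058884
α₁ = 1/(1 + 0.014125 + 0.058884) = 1/1.0730 = 0.9320; α₂ = α₁·K2/[H⁺] = 0.05488
α₁ + 2α₂ = 1.0417
DIC = CA / (α₁ + 2α₂) = 2.25 / 1.0417 = 2.16 mmol/kg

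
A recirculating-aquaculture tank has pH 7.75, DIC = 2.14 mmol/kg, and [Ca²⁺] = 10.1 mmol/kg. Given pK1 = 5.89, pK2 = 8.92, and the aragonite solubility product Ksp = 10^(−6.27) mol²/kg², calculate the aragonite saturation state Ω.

Ω = 2.52

α₂ = 1 / (1 + [H⁺]/K2 + [H⁺]²/(K1K2)) = 1 / (1 + 10^+1.17 + 10^-0.69)
   = 1 / (1 + 14.791 + 0.20417) = 1/15.995 = 0.06252
[CO3²⁻] = α₂ × DIC = 0.06252 × 2.14 = 0.1338 mmol/kg
Ksp = 10^(−6.27) = 5.370×10^-7
Ω = [Ca²⁺][CO3²⁻]/Ksp = (10.1×10^-3)(1.338×10^-4) / 5.370×10^-7 = 2.52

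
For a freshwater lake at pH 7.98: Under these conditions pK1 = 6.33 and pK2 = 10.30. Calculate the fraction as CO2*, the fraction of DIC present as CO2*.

α₀ = 1 / (1 + K1/[H⁺] + K1K2/[H⁺]²) = 1 / (1 + 10^+1.65 + 10^-0.67)
   = 1 / (1 + 44.668 + 0.21380) = 1/45.882 = 0.02179

α₀ = 0.0218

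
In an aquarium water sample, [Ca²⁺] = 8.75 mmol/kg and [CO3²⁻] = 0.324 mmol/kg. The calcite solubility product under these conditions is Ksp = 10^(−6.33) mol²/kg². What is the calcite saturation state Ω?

Ω = 6.06

Ksp = 10^(−6.33) = 4.677×10^-7
Ω = [Ca²⁺][CO3²⁻]/Ksp = (8.75×10^-3)(0.324×10^-3) / 4.677×10^-7 = 6.06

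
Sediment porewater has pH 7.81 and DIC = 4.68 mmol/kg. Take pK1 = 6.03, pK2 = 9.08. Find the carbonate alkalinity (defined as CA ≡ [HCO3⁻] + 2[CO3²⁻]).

CA = [HCO3⁻] + 2[CO3²⁻] = (α₁ + 2α₂)·DIC
At pH 7.81: [H⁺]/K1 = 10^-1.78 = 0.016596, K2/[H⁺] = 10^-1.27 = 0.053703
α₁ = 1/(1 + 0.016596 + 0.053703) = 1/1.0703 = 0.9343; α₂ = α₁·K2/[H⁺] = 0.05018
α₁ + 2α₂ = 1.0347
CA = 1.0347 × 4.68 = 4.84 mmol/kg

CA = 4.84 mmol/kg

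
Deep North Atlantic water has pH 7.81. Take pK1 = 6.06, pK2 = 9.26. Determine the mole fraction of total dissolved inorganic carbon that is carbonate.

α₂ = 0.0337

α₂ = 1 / (1 + [H⁺]/K2 + [H⁺]²/(K1K2)) = 1 / (1 + 10^+1.45 + 10^-0.30)
   = 1 / (1 + 28.184 + 0.50119) = 1/29.685 = 0.03369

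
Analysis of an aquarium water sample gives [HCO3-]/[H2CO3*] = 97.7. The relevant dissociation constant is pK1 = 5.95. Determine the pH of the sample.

pH = 7.94

From K1 = [H⁺][HCO3-]/[H2CO3*]:  pH = pK1 + log₁₀([HCO3-]/[H2CO3*])
log₁₀(97.7) = +1.990
pH = 5.95 + (+1.990) = 7.94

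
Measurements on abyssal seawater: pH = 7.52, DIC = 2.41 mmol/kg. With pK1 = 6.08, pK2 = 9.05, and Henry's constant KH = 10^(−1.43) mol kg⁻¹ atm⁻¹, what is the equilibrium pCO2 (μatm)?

pCO2 = 2210 μatm

α₀ = 1 / (1 + K1/[H⁺] + K1K2/[H⁺]²) = 1 / (1 + 10^+1.44 + 10^-0.09)
   = 1 / (1 + 27.542 + 0.81283) = 1/29.355 = 0.03407
[CO2*] = α₀ × DIC = 0.03407 × 2.41 = 0.08210 mmol/kg
pCO2 = [CO2*]/KH = 8.210×10^-5 / 3.715×10^-2 = 2210 μatm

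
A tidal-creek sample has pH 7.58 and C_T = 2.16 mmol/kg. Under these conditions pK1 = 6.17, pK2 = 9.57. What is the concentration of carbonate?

α₂ = 1 / (1 + [H⁺]/K2 + [H⁺]²/(K1K2)) = 1 / (1 + 10^+1.99 + 10^+0.58)
   = 1 / (1 + 97.724 + 3.8019) = 1/102.53 = 0.009754
[CO3²⁻] = α₂ × DIC = 0.009754 × 2.16 = 0.0211 mmol/kg

[CO3²⁻] = 0.0211 mmol/kg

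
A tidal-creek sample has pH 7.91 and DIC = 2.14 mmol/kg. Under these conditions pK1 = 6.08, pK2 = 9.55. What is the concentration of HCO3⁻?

[HCO3⁻] = 2.06 mmol/kg

α₁ = 1 / (1 + [H⁺]/K1 + K2/[H⁺]) = 1 / (1 + 10^-1.83 + 10^-1.64)
   = 1 / (1 + 0.014791 + 0.022909) = 1/1.0377 = 0.9637
[HCO3⁻] = α₁ × DIC = 0.9637 × 2.14 = 2.06 mmol/kg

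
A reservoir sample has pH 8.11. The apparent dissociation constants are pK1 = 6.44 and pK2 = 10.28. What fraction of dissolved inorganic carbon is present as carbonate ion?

α₂ = 1 / (1 + [H⁺]/K2 + [H⁺]²/(K1K2)) = 1 / (1 + 10^+2.17 + 10^+0.50)
   = 1 / (1 + 147.91 + 3.1623) = 1/152.07 = 0.006576

α₂ = 0.00658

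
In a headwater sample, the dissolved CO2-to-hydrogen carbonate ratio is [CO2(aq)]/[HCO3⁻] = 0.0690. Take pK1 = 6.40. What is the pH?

From K1 = [H⁺][HCO3⁻]/[CO2(aq)]:  pH = pK1 − log₁₀([CO2(aq)]/[HCO3⁻])
log₁₀(0.0690) = -1.161
pH = 6.40 − (-1.161) = 7.56

pH = 7.56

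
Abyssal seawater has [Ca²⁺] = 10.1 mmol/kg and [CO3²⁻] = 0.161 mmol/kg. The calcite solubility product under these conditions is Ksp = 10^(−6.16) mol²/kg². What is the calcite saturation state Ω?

Ksp = 10^(−6.16) = 6.918×10^-7
Ω = [Ca²⁺][CO3²⁻]/Ksp = (10.1×10^-3)(0.161×10^-3) / 6.918×10^-7 = 2.35

Ω = 2.35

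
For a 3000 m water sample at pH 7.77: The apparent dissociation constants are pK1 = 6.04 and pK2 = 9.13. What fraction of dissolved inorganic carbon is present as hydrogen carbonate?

α₁ = 0.941

α₁ = 1 / (1 + [H⁺]/K1 + K2/[H⁺]) = 1 / (1 + 10^-1.73 + 10^-1.36)
   = 1 / (1 + 0.018621 + 0.043652) = 1/1.0623 = 0.9414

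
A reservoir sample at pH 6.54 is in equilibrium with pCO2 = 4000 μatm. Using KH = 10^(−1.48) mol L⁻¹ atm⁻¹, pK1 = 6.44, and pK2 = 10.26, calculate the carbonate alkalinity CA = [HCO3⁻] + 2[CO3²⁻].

[CO2*] = KH · pCO2 = 10^(−1.48) × 4000×10^-6 = 1.325×10^-4 mol/L
α₀ = 1/(1 + K1/[H⁺] + K1K2/[H⁺]²) = 1/(1 + 10^+0.10 + 10^-3.62) = 0.4426
DIC = [CO2*]/α₀ = 1.325×10^-4 / 0.4426 = 0.2992 mmol/L
CA = (α₁ + 2α₂)·DIC = (0.5573 + 2×0.0001062) × 0.2992 = 0.167 mmol/L

CA = 0.167 mmol/L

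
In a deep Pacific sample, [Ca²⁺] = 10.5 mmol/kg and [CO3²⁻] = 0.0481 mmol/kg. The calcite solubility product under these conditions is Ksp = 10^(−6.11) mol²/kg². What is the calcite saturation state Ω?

Ω = 0.651

Ksp = 10^(−6.11) = 7.762×10^-7
Ω = [Ca²⁺][CO3²⁻]/Ksp = (10.5×10^-3)(0.0481×10^-3) / 7.762×10^-7 = 0.651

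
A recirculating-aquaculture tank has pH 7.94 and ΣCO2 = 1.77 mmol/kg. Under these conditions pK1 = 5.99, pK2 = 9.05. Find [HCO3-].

α₁ = 1 / (1 + [H⁺]/K1 + K2/[H⁺]) = 1 / (1 + 10^-1.95 + 10^-1.11)
   = 1 / (1 + 0.011220 + 0.077625) = 1/1.0888 = 0.9184
[HCO3⁻] = α₁ × DIC = 0.9184 × 1.77 = 1.63 mmol/kg

[HCO3⁻] = 1.63 mmol/kg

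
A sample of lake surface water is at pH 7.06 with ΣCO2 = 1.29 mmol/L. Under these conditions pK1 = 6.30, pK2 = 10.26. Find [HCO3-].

α₁ = 1 / (1 + [H⁺]/K1 + K2/[H⁺]) = 1 / (1 + 10^-0.76 + 10^-3.20)
   = 1 / (1 + 0.17378 + 0.00063096) = 1/1.1744 = 0.8515
[HCO3⁻] = α₁ × DIC = 0.8515 × 1.29 = 1.10 mmol/L

[HCO3⁻] = 1.10 mmol/L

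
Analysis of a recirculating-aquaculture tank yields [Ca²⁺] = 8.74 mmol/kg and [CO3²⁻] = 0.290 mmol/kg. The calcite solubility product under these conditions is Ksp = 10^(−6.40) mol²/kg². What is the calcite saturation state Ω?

Ω = 6.37

Ksp = 10^(−6.40) = 3.981×10^-7
Ω = [Ca²⁺][CO3²⁻]/Ksp = (8.74×10^-3)(0.290×10^-3) / 3.981×10^-7 = 6.37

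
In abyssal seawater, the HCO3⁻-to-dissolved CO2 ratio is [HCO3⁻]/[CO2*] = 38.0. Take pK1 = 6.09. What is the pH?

pH = 7.67

From K1 = [H⁺][HCO3⁻]/[CO2*]:  pH = pK1 + log₁₀([HCO3⁻]/[CO2*])
log₁₀(38.0) = +1.580
pH = 6.09 + (+1.580) = 7.67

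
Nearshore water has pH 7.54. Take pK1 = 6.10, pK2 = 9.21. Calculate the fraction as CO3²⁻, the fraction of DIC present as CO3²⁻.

α₂ = 1 / (1 + [H⁺]/K2 + [H⁺]²/(K1K2)) = 1 / (1 + 10^+1.67 + 10^+0.23)
   = 1 / (1 + 46.774 + 1.6982) = 1/49.472 = 0.02021

α₂ = 0.0202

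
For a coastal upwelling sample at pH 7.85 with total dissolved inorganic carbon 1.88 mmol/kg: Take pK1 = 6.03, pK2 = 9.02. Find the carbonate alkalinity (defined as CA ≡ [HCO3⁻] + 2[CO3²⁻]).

CA = 1.97 mmol/kg

CA = [HCO3⁻] + 2[CO3²⁻] = (α₁ + 2α₂)·DIC
At pH 7.85: [H⁺]/K1 = 10^-1.82 = 0.015136, K2/[H⁺] = 10^-1.17 = 0.067608
α₁ = 1/(1 + 0.015136 + 0.067608) = 1/1.0827 = 0.9236; α₂ = α₁·K2/[H⁺] = 0.06244
α₁ + 2α₂ = 1.0485
CA = 1.0485 × 1.88 = 1.97 mmol/kg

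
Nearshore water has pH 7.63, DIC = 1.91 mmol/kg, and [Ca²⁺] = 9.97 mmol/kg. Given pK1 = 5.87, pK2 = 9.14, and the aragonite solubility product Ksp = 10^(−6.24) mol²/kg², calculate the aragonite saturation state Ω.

α₂ = 1 / (1 + [H⁺]/K2 + [H⁺]²/(K1K2)) = 1 / (1 + 10^+1.51 + 10^-0.25)
   = 1 / (1 + 32.359 + 0.56234) = 1/33.922 = 0.02948
[CO3²⁻] = α₂ × DIC = 0.02948 × 1.91 = 0.05631 mmol/kg
Ksp = 10^(−6.24) = 5.754×10^-7
Ω = [Ca²⁺][CO3²⁻]/Ksp = (9.97×10^-3)(5.631×10^-5) / 5.754×10^-7 = 0.976

Ω = 0.976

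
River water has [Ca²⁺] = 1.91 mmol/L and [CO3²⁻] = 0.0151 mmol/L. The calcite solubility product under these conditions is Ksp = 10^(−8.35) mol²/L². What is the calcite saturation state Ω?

Ksp = 10^(−8.35) = 4.467×10^-9
Ω = [Ca²⁺][CO3²⁻]/Ksp = (1.91×10^-3)(0.0151×10^-3) / 4.467×10^-9 = 6.46

Ω = 6.46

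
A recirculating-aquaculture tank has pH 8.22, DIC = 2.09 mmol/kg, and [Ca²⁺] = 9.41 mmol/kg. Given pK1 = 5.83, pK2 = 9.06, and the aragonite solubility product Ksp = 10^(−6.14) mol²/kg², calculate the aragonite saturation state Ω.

α₂ = 1 / (1 + [H⁺]/K2 + [H⁺]²/(K1K2)) = 1 / (1 + 10^+0.84 + 10^-1.55)
   = 1 / (1 + 6.9183 + 0.028184) = 1/7.9465 = 0.1258
[CO3²⁻] = α₂ × DIC = 0.1258 × 2.09 = 0.2630 mmol/kg
Ksp = 10^(−6.14) = 7.244×10^-7
Ω = [Ca²⁺][CO3²⁻]/Ksp = (9.41×10^-3)(2.630×10^-4) / 7.244×10^-7 = 3.42

Ω = 3.42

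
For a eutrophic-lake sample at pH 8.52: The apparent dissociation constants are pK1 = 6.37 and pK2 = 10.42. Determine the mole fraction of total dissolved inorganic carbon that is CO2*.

α₀ = 0.00694

α₀ = 1 / (1 + K1/[H⁺] + K1K2/[H⁺]²) = 1 / (1 + 10^+2.15 + 10^+0.25)
   = 1 / (1 + 141.25 + 1.7783) = 1/144.03 = 0.006943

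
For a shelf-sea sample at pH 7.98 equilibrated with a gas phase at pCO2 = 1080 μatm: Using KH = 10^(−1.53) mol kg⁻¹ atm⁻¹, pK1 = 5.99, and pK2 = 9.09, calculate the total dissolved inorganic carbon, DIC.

[CO2*] = KH · pCO2 = 10^(−1.53) × 1080×10^-6 = 3.187×10^-5 mol/kg
α₀ = 1/(1 + K1/[H⁺] + K1K2/[H⁺]²) = 1/(1 + 10^+1.99 + 10^+0.88) = 0.009406
DIC = [CO2*]/α₀ = 3.187×10^-5 / 0.009406 = 3.39 mmol/kg

DIC = 3.39 mmol/kg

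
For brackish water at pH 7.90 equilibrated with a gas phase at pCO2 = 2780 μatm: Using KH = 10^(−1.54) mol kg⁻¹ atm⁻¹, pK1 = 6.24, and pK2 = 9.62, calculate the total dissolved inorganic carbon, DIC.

[CO2*] = KH · pCO2 = 10^(−1.54) × 2780×10^-6 = 8.018×10^-5 mol/kg
α₀ = 1/(1 + K1/[H⁺] + K1K2/[H⁺]²) = 1/(1 + 10^+1.66 + 10^-0.06) = 0.02102
DIC = [CO2*]/α₀ = 8.018×10^-5 / 0.02102 = 3.81 mmol/kg

DIC = 3.81 mmol/kg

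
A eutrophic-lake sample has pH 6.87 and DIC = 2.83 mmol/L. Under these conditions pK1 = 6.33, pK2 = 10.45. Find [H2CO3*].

α₀ = 1 / (1 + K1/[H⁺] + K1K2/[H⁺]²) = 1 / (1 + 10^+0.54 + 10^-3.04)
   = 1 / (1 + 3.4674 + 0.00091201) = 1/4.4683 = 0.2238
[CO2*] = α₀ × DIC = 0.2238 × 2.83 = 0.633 mmol/L

[CO2*] = 0.633 mmol/L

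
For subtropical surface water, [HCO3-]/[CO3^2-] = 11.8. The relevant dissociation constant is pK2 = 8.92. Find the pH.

From K2 = [H⁺][CO3^2-]/[HCO3-]:  pH = pK2 − log₁₀([HCO3-]/[CO3^2-])
log₁₀(11.8) = +1.072
pH = 8.92 − (+1.072) = 7.85

pH = 7.85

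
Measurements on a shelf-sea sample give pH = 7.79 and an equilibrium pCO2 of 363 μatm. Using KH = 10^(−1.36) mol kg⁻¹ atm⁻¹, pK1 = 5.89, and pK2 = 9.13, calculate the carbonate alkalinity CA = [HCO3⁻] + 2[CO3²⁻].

[CO2*] = KH · pCO2 = 10^(−1.36) × 363×10^-6 = 1.585×10^-5 mol/kg
α₀ = 1/(1 + K1/[H⁺] + K1K2/[H⁺]²) = 1/(1 + 10^+1.90 + 10^+0.56) = 0.01190
DIC = [CO2*]/α₀ = 1.585×10^-5 / 0.01190 = 1.332 mmol/kg
CA = (α₁ + 2α₂)·DIC = (0.9449 + 2×0.04319) × 1.332 = 1.37 mmol/kg

CA = 1.37 mmol/kg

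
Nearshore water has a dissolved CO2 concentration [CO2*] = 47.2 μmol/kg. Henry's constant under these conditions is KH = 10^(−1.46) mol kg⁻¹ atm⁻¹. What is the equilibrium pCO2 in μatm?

pCO2 = 1360 μatm

KH = 10^(−1.46) = 3.467×10^-2 mol kg⁻¹ atm⁻¹
pCO2 = [CO2*]/KH = 47.2×10^-6 / 3.467×10^-2 = 1.36×10^-3 atm = 1360 μatm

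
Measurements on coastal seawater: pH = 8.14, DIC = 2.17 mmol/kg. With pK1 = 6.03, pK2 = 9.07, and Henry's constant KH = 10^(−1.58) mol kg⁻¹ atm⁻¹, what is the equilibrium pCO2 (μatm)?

α₀ = 1 / (1 + K1/[H⁺] + K1K2/[H⁺]²) = 1 / (1 + 10^+2.11 + 10^+1.18)
   = 1 / (1 + 128.82 + 15.136) = 1/144.96 = 0.006898
[CO2*] = α₀ × DIC = 0.006898 × 2.17 = 0.01497 mmol/kg = 14.97 μmol/kg
pCO2 = [CO2*]/KH = 1.497×10^-5 / 2.630×10^-2 = 569 μatm

pCO2 = 569 μatm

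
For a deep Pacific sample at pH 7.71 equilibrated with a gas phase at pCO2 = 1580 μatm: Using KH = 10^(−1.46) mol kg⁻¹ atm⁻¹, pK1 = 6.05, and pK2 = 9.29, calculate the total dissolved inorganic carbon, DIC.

DIC = 2.62 mmol/kg

[CO2*] = KH · pCO2 = 10^(−1.46) × 1580×10^-6 = 5.478×10^-5 mol/kg
α₀ = 1/(1 + K1/[H⁺] + K1K2/[H⁺]²) = 1/(1 + 10^+1.66 + 10^+0.08) = 0.02087
DIC = [CO2*]/α₀ = 5.478×10^-5 / 0.02087 = 2.62 mmol/kg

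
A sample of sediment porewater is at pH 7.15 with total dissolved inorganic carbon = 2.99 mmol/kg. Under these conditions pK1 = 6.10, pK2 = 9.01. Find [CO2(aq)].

[CO2*] = 0.242 mmol/kg

α₀ = 1 / (1 + K1/[H⁺] + K1K2/[H⁺]²) = 1 / (1 + 10^+1.05 + 10^-0.81)
   = 1 / (1 + 11.220 + 0.15488) = 1/12.375 = 0.08081
[CO2*] = α₀ × DIC = 0.08081 × 2.99 = 0.242 mmol/kg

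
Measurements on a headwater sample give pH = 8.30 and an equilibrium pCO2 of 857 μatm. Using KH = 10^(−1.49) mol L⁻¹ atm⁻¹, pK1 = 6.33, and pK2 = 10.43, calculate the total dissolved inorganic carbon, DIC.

DIC = 2.64 mmol/L

[CO2*] = KH · pCO2 = 10^(−1.49) × 857×10^-6 = 2.773×10^-5 mol/L
α₀ = 1/(1 + K1/[H⁺] + K1K2/[H⁺]²) = 1/(1 + 10^+1.97 + 10^-0.16) = 0.01052
DIC = [CO2*]/α₀ = 2.773×10^-5 / 0.01052 = 2.64 mmol/L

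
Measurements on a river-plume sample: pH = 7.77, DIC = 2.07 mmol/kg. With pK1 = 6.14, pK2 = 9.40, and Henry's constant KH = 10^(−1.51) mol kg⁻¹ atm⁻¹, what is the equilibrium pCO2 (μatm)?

pCO2 = 1500 μatm

α₀ = 1 / (1 + K1/[H⁺] + K1K2/[H⁺]²) = 1 / (1 + 10^+1.63 + 10^-0.00)
   = 1 / (1 + 42.658 + 1.0000) = 1/44.658 = 0.02239
[CO2*] = α₀ × DIC = 0.02239 × 2.07 = 0.04635 mmol/kg
pCO2 = [CO2*]/KH = 4.635×10^-5 / 3.090×10^-2 = 1500 μatm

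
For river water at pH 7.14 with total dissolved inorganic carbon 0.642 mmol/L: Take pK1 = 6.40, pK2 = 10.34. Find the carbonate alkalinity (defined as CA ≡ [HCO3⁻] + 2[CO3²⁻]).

CA = [HCO3⁻] + 2[CO3²⁻] = (α₁ + 2α₂)·DIC
At pH 7.14: [H⁺]/K1 = 10^-0.74 = 0.18197, K2/[H⁺] = 10^-3.20 = 0.00063096
α₁ = 1/(1 + 0.18197 + 0.00063096) = 1/1.1826 = 0.8456; α₂ = α₁·K2/[H⁺] = 0.0005335
α₁ + 2α₂ = 0.8467
CA = 0.8467 × 0.642 = 0.544 mmol/L

CA = 0.544 mmol/L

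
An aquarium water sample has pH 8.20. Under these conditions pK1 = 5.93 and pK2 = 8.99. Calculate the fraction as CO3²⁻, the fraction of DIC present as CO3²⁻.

α₂ = 1 / (1 + [H⁺]/K2 + [H⁺]²/(K1K2)) = 1 / (1 + 10^+0.79 + 10^-1.48)
   = 1 / (1 + 6.1660 + 0.033113) = 1/7.1991 = 0.1389

α₂ = 0.139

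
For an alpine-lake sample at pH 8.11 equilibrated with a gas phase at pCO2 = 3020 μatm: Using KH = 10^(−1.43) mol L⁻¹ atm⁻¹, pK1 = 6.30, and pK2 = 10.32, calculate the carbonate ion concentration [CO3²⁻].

[CO2*] = KH · pCO2 = 10^(−1.43) × 3020×10^-6 = 1.122×10^-4 mol/L
α₀ = 1/(1 + K1/[H⁺] + K1K2/[H⁺]²) = 1/(1 + 10^+1.81 + 10^-0.40) = 0.01516
DIC = [CO2*]/α₀ = 1.122×10^-4 / 0.01516 = 7.401 mmol/L
[CO3²⁻] = α₂·DIC; α₂ = 0.006035, so [CO3²⁻] = 0.006035 × 7.401 = 0.0447 mmol/L

[CO3²⁻] = 0.0447 mmol/L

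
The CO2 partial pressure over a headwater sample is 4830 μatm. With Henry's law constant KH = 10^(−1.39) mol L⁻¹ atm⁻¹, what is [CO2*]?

KH = 10^(−1.39) = 4.074×10^-2 mol L⁻¹ atm⁻¹
[CO2*] = KH · pCO2 = 4.074×10^-2 × 4830×10^-6 atm = 1.97×10^-4 mol/L

[CO2*] = 197 μmol/L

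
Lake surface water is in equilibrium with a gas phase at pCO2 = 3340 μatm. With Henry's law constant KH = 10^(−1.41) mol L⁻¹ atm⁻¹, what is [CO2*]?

KH = 10^(−1.41) = 3.890×10^-2 mol L⁻¹ atm⁻¹
[CO2*] = KH · pCO2 = 3.890×10^-2 × 3340×10^-6 atm = 1.30×10^-4 mol/L

[CO2*] = 130 μmol/L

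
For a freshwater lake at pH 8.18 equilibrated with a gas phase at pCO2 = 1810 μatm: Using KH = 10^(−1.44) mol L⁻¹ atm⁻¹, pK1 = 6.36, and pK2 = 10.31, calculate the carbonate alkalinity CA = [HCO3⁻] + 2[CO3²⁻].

[CO2*] = KH · pCO2 = 10^(−1.44) × 1810×10^-6 = 6.572×10^-5 mol/L
α₀ = 1/(1 + K1/[H⁺] + K1K2/[H⁺]²) = 1/(1 + 10^+1.82 + 10^-0.31) = 0.01480
DIC = [CO2*]/α₀ = 6.572×10^-5 / 0.01480 = 4.440 mmol/L
CA = (α₁ + 2α₂)·DIC = (0.9779 + 2×0.007250) × 4.440 = 4.41 mmol/L

CA = 4.41 mmol/L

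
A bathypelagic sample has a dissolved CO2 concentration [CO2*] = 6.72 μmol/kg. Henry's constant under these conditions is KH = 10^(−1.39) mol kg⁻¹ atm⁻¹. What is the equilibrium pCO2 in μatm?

pCO2 = 165 μatm

KH = 10^(−1.39) = 4.074×10^-2 mol kg⁻¹ atm⁻¹
pCO2 = [CO2*]/KH = 6.72×10^-6 / 4.074×10^-2 = 1.65×10^-4 atm = 165 μatm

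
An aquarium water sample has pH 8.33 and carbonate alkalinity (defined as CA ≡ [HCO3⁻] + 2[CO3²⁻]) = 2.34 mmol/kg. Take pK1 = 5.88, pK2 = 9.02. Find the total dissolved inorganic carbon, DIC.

DIC = 2.01 mmol/kg

CA = [HCO3⁻] + 2[CO3²⁻] = (α₁ + 2α₂)·DIC
At pH 8.33: [H⁺]/K1 = 10^-2.45 = 0.0035481, K2/[H⁺] = 10^-0.69 = 0.20417
α₁ = 1/(1 + 0.0035481 + 0.20417) = 1/1.2077 = 0.8280; α₂ = α₁·K2/[H⁺] = 0.1691
α₁ + 2α₂ = 1.1661
DIC = CA / (α₁ + 2α₂) = 2.34 / 1.1661 = 2.01 mmol/kg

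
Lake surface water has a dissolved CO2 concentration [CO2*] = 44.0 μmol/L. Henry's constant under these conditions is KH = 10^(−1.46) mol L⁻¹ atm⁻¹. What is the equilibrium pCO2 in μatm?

KH = 10^(−1.46) = 3.467×10^-2 mol L⁻¹ atm⁻¹
pCO2 = [CO2*]/KH = 44.0×10^-6 / 3.467×10^-2 = 1.27×10^-3 atm = 1270 μatm

pCO2 = 1270 μatm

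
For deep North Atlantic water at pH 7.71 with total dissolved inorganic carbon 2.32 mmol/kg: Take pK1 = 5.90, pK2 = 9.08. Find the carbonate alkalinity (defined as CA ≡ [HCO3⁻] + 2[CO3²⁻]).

CA = [HCO3⁻] + 2[CO3²⁻] = (α₁ + 2α₂)·DIC
At pH 7.71: [H⁺]/K1 = 10^-1.81 = 0.015488, K2/[H⁺] = 10^-1.37 = 0.042658
α₁ = 1/(1 + 0.015488 + 0.042658) = 1/1.0581 = 0.9450; α₂ = α₁·K2/[H⁺] = 0.04031
α₁ + 2α₂ = 1.0257
CA = 1.0257 × 2.32 = 2.38 mmol/kg

CA = 2.38 mmol/kg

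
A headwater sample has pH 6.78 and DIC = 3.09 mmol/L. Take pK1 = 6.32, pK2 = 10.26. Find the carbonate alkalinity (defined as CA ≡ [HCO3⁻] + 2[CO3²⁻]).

CA = [HCO3⁻] + 2[CO3²⁻] = (α₁ + 2α₂)·DIC
At pH 6.78: [H⁺]/K1 = 10^-0.46 = 0.34674, K2/[H⁺] = 10^-3.48 = 0.00033113
α₁ = 1/(1 + 0.34674 + 0.00033113) = 1/1.3471 = 0.7424; α₂ = α₁·K2/[H⁺] = 0.0002458
α₁ + 2α₂ = 0.7428
CA = 0.7428 × 3.09 = 2.30 mmol/L

CA = 2.30 mmol/L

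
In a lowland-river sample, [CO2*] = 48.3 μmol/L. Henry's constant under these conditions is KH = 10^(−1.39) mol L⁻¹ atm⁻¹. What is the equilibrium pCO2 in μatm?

KH = 10^(−1.39) = 4.074×10^-2 mol L⁻¹ atm⁻¹
pCO2 = [CO2*]/KH = 48.3×10^-6 / 4.074×10^-2 = 1.19×10^-3 atm = 1190 μatm

pCO2 = 1190 μatm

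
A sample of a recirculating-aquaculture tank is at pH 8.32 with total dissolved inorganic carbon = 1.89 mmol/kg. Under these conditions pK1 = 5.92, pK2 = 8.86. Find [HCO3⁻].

α₁ = 1 / (1 + [H⁺]/K1 + K2/[H⁺]) = 1 / (1 + 10^-2.40 + 10^-0.54)
   = 1 / (1 + 0.0039811 + 0.28840) = 1/1.2924 = 0.7738
[HCO3⁻] = α₁ × DIC = 0.7738 × 1.89 = 1.46 mmol/kg

[HCO3⁻] = 1.46 mmol/kg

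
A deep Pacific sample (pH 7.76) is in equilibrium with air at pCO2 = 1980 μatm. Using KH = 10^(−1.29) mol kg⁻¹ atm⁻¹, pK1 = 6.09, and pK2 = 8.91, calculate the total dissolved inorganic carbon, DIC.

DIC = 5.19 mmol/kg

[CO2*] = KH · pCO2 = 10^(−1.29) × 1980×10^-6 = 1.015×10^-4 mol/kg
α₀ = 1/(1 + K1/[H⁺] + K1K2/[H⁺]²) = 1/(1 + 10^+1.67 + 10^+0.52) = 0.01958
DIC = [CO2*]/α₀ = 1.015×10^-4 / 0.01958 = 5.19 mmol/kg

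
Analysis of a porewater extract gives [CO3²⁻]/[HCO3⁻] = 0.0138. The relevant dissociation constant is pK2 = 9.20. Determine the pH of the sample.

pH = 7.34

From K2 = [H⁺][CO3²⁻]/[HCO3⁻]:  pH = pK2 + log₁₀([CO3²⁻]/[HCO3⁻])
log₁₀(0.0138) = -1.860
pH = 9.20 + (-1.860) = 7.34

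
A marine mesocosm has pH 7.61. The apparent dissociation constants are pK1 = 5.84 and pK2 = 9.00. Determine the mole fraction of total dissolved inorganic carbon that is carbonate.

α₂ = 1 / (1 + [H⁺]/K2 + [H⁺]²/(K1K2)) = 1 / (1 + 10^+1.39 + 10^-0.38)
   = 1 / (1 + 24.547 + 0.41687) = 1/25.964 = 0.03851

α₂ = 0.0385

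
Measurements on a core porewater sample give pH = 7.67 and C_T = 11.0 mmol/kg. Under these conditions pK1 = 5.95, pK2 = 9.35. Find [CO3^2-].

[CO3²⁻] = 0.221 mmol/kg

α₂ = 1 / (1 + [H⁺]/K2 + [H⁺]²/(K1K2)) = 1 / (1 + 10^+1.68 + 10^-0.04)
   = 1 / (1 + 47.863 + 0.91201) = 1/49.775 = 0.02009
[CO3²⁻] = α₂ × DIC = 0.02009 × 11.0 = 0.221 mmol/kg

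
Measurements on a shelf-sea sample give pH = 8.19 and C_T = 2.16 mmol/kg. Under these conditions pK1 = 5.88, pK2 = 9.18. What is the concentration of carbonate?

[CO3²⁻] = 0.200 mmol/kg

α₂ = 1 / (1 + [H⁺]/K2 + [H⁺]²/(K1K2)) = 1 / (1 + 10^+0.99 + 10^-1.32)
   = 1 / (1 + 9.7724 + 0.047863) = 1/10.820 = 0.09242
[CO3²⁻] = α₂ × DIC = 0.09242 × 2.16 = 0.200 mmol/kg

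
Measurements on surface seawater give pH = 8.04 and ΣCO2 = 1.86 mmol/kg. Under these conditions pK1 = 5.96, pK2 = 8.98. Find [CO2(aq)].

α₀ = 1 / (1 + K1/[H⁺] + K1K2/[H⁺]²) = 1 / (1 + 10^+2.08 + 10^+1.14)
   = 1 / (1 + 120.23 + 13.804) = 1/135.03 = 0.007406
[CO2*] = α₀ × DIC = 0.007406 × 1.86 = 0.0138 mmol/kg = 13.8 μmol/kg

[CO2*] = 13.8 μmol/kg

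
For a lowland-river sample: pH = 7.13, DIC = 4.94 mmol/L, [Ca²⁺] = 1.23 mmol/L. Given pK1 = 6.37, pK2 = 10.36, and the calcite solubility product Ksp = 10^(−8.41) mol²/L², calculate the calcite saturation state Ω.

Ω = 0.783

α₂ = 1 / (1 + [H⁺]/K2 + [H⁺]²/(K1K2)) = 1 / (1 + 10^+3.23 + 10^+2.47)
   = 1 / (1 + 1698.2 + 295.12) = 1/1994.4 = 0.0005014
[CO3²⁻] = α₂ × DIC = 0.0005014 × 4.94 = 0.002477 mmol/L = 2.477 μmol/L
Ksp = 10^(−8.41) = 3.890×10^-9
Ω = [Ca²⁺][CO3²⁻]/Ksp = (1.23×10^-3)(2.477×10^-6) / 3.890×10^-9 = 0.783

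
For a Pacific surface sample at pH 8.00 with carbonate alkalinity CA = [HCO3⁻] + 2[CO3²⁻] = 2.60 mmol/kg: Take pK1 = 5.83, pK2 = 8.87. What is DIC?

DIC = 2.34 mmol/kg

CA = [HCO3⁻] + 2[CO3²⁻] = (α₁ + 2α₂)·DIC
At pH 8.00: [H⁺]/K1 = 10^-2.17 = 0.0067608, K2/[H⁺] = 10^-0.87 = 0.13490
α₁ = 1/(1 + 0.0067608 + 0.13490) = 1/1.1417 = 0.8759; α₂ = α₁·K2/[H⁺] = 0.1182
α₁ + 2α₂ = 1.1122
DIC = CA / (α₁ + 2α₂) = 2.60 / 1.1122 = 2.34 mmol/kg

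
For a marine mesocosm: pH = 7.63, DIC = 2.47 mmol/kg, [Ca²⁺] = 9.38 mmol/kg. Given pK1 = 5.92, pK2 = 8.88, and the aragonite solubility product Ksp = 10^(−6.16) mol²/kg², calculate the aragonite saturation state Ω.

Ω = 1.75

α₂ = 1 / (1 + [H⁺]/K2 + [H⁺]²/(K1K2)) = 1 / (1 + 10^+1.25 + 10^-0.46)
   = 1 / (1 + 17.783 + 0.34674) = 1/19.130 = 0.05228
[CO3²⁻] = α₂ × DIC = 0.05228 × 2.47 = 0.1291 mmol/kg
Ksp = 10^(−6.16) = 6.918×10^-7
Ω = [Ca²⁺][CO3²⁻]/Ksp = (9.38×10^-3)(1.291×10^-4) / 6.918×10^-7 = 1.75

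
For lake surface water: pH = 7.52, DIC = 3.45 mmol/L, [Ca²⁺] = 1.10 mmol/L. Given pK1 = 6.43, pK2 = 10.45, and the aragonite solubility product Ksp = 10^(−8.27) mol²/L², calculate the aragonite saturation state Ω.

Ω = 0.767

α₂ = 1 / (1 + [H⁺]/K2 + [H⁺]²/(K1K2)) = 1 / (1 + 10^+2.93 + 10^+1.84)
   = 1 / (1 + 851.14 + 69.183) = 1/921.32 = 0.001085
[CO3²⁻] = α₂ × DIC = 0.001085 × 3.45 = 0.003745 mmol/L = 3.745 μmol/L
Ksp = 10^(−8.27) = 5.370×10^-9
Ω = [Ca²⁺][CO3²⁻]/Ksp = (1.10×10^-3)(3.745×10^-6) / 5.370×10^-9 = 0.767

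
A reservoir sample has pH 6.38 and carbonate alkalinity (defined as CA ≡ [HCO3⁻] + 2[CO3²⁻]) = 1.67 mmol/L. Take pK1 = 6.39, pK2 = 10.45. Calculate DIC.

DIC = 3.38 mmol/L

CA = [HCO3⁻] + 2[CO3²⁻] = (α₁ + 2α₂)·DIC
At pH 6.38: [H⁺]/K1 = 10^0.01 = 1.0233, K2/[H⁺] = 10^-4.07 = 8.5114×10^-5
α₁ = 1/(1 + 1.0233 + 8.5114×10^-5) = 1/2.0234 = 0.4942; α₂ = α₁·K2/[H⁺] = 4.207×10^-5
α₁ + 2α₂ = 0.4943
DIC = CA / (α₁ + 2α₂) = 1.67 / 0.4943 = 3.38 mmol/L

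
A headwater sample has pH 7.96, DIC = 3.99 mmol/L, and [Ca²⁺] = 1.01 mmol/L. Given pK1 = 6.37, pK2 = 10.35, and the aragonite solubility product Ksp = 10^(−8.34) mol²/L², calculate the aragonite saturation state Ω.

α₂ = 1 / (1 + [H⁺]/K2 + [H⁺]²/(K1K2)) = 1 / (1 + 10^+2.39 + 10^+0.80)
   = 1 / (1 + 245.47 + 6.3096) = 1/252.78 = 0.003956
[CO3²⁻] = α₂ × DIC = 0.003956 × 3.99 = 0.01578 mmol/L = 15.78 μmol/L
Ksp = 10^(−8.34) = 4.571×10^-9
Ω = [Ca²⁺][CO3²⁻]/Ksp = (1.01×10^-3)(1.578×10^-5) / 4.571×10^-9 = 3.49

Ω = 3.49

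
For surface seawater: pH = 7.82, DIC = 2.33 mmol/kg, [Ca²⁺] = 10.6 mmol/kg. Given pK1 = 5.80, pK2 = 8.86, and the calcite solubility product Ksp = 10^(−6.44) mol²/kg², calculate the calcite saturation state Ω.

Ω = 5.64

α₂ = 1 / (1 + [H⁺]/K2 + [H⁺]²/(K1K2)) = 1 / (1 + 10^+1.04 + 10^-0.98)
   = 1 / (1 + 10.965 + 0.10471) = 1/12.069 = 0.08285
[CO3²⁻] = α₂ × DIC = 0.08285 × 2.33 = 0.1930 mmol/kg
Ksp = 10^(−6.44) = 3.631×10^-7
Ω = [Ca²⁺][CO3²⁻]/Ksp = (10.6×10^-3)(1.930×10^-4) / 3.631×10^-7 = 5.64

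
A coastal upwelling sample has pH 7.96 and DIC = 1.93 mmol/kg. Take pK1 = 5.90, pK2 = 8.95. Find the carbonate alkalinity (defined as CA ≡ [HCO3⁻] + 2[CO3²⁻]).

CA = [HCO3⁻] + 2[CO3²⁻] = (α₁ + 2α₂)·DIC
At pH 7.96: [H⁺]/K1 = 10^-2.06 = 0.0087096, K2/[H⁺] = 10^-0.99 = 0.10233
α₁ = 1/(1 + 0.0087096 + 0.10233) = 1/1.1110 = 0.9001; α₂ = α₁·K2/[H⁺] = 0.09210
α₁ + 2α₂ = 1.0843
CA = 1.0843 × 1.93 = 2.09 mmol/kg

CA = 2.09 mmol/kg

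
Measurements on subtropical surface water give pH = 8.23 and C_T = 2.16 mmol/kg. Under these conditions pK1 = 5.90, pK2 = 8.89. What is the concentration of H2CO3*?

[CO2*] = 8.26 μmol/kg

α₀ = 1 / (1 + K1/[H⁺] + K1K2/[H⁺]²) = 1 / (1 + 10^+2.33 + 10^+1.67)
   = 1 / (1 + 213.80 + 46.774) = 1/261.57 = 0.003823
[CO2*] = α₀ × DIC = 0.003823 × 2.16 = 0.00826 mmol/kg = 8.26 μmol/kg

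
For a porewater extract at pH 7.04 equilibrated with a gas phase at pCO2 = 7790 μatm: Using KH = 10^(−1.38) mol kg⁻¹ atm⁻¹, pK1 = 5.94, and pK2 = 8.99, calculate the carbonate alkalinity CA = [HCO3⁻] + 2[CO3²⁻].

[CO2*] = KH · pCO2 = 10^(−1.38) × 7790×10^-6 = 3.247×10^-4 mol/kg
α₀ = 1/(1 + K1/[H⁺] + K1K2/[H⁺]²) = 1/(1 + 10^+1.10 + 10^-0.85) = 0.07283
DIC = [CO2*]/α₀ = 3.247×10^-4 / 0.07283 = 4.459 mmol/kg
CA = (α₁ + 2α₂)·DIC = (0.9169 + 2×0.01029) × 4.459 = 4.18 mmol/kg

CA = 4.18 mmol/kg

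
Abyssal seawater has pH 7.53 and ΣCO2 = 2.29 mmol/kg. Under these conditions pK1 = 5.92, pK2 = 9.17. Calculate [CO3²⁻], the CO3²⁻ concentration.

α₂ = 1 / (1 + [H⁺]/K2 + [H⁺]²/(K1K2)) = 1 / (1 + 10^+1.64 + 10^+0.03)
   = 1 / (1 + 43.652 + 1.0715) = 1/45.723 = 0.02187
[CO3²⁻] = α₂ × DIC = 0.02187 × 2.29 = 0.0501 mmol/kg

[CO3²⁻] = 0.0501 mmol/kg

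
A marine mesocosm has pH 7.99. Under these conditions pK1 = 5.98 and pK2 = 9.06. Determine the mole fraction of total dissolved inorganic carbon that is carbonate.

α₂ = 0.0777

α₂ = 1 / (1 + [H⁺]/K2 + [H⁺]²/(K1K2)) = 1 / (1 + 10^+1.07 + 10^-0.94)
   = 1 / (1 + 11.749 + 0.11482) = 1/12.864 = 0.07774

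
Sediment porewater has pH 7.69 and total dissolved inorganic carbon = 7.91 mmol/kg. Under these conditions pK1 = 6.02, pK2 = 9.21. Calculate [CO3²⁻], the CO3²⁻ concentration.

[CO3²⁻] = 0.227 mmol/kg

α₂ = 1 / (1 + [H⁺]/K2 + [H⁺]²/(K1K2)) = 1 / (1 + 10^+1.52 + 10^-0.15)
   = 1 / (1 + 33.113 + 0.70795) = 1/34.821 = 0.02872
[CO3²⁻] = α₂ × DIC = 0.02872 × 7.91 = 0.227 mmol/kg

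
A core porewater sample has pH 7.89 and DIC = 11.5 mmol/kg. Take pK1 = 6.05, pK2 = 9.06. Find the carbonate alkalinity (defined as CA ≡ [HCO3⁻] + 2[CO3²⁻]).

CA = [HCO3⁻] + 2[CO3²⁻] = (α₁ + 2α₂)·DIC
At pH 7.89: [H⁺]/K1 = 10^-1.84 = 0.014454, K2/[H⁺] = 10^-1.17 = 0.067608
α₁ = 1/(1 + 0.014454 + 0.067608) = 1/1.0821 = 0.9242; α₂ = α₁·K2/[H⁺] = 0.06248
α₁ + 2α₂ = 1.0491
CA = 1.0491 × 11.5 = 12.1 mmol/kg

CA = 12.1 mmol/kg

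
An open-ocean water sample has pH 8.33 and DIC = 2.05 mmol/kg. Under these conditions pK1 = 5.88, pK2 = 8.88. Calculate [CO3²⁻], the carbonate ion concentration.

α₂ = 1 / (1 + [H⁺]/K2 + [H⁺]²/(K1K2)) = 1 / (1 + 10^+0.55 + 10^-1.90)
   = 1 / (1 + 3.5481 + 0.012589) = 1/4.5607 = 0.2193
[CO3²⁻] = α₂ × DIC = 0.2193 × 2.05 = 0.449 mmol/kg

[CO3²⁻] = 0.449 mmol/kg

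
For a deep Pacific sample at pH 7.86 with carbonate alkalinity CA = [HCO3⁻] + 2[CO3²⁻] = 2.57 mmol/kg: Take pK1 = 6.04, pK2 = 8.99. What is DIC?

DIC = 2.44 mmol/kg

CA = [HCO3⁻] + 2[CO3²⁻] = (α₁ + 2α₂)·DIC
At pH 7.86: [H⁺]/K1 = 10^-1.82 = 0.015136, K2/[H⁺] = 10^-1.13 = 0.074131
α₁ = 1/(1 + 0.015136 + 0.074131) = 1/1.0893 = 0.9180; α₂ = α₁·K2/[H⁺] = 0.06806
α₁ + 2α₂ = 1.0542
DIC = CA / (α₁ + 2α₂) = 2.57 / 1.0542 = 2.44 mmol/kg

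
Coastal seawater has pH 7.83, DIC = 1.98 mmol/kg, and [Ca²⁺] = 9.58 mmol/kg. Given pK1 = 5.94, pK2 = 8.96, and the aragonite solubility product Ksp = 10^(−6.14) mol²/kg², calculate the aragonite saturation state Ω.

Ω = 1.79

α₂ = 1 / (1 + [H⁺]/K2 + [H⁺]²/(K1K2)) = 1 / (1 + 10^+1.13 + 10^-0.76)
   = 1 / (1 + 13.490 + 0.17378) = 1/14.663 = 0.06820
[CO3²⁻] = α₂ × DIC = 0.06820 × 1.98 = 0.1350 mmol/kg
Ksp = 10^(−6.14) = 7.244×10^-7
Ω = [Ca²⁺][CO3²⁻]/Ksp = (9.58×10^-3)(1.350×10^-4) / 7.244×10^-7 = 1.79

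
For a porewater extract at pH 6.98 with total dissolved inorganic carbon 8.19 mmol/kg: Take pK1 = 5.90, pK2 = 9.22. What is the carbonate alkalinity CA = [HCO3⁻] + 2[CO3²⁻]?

CA = [HCO3⁻] + 2[CO3²⁻] = (α₁ + 2α₂)·DIC
At pH 6.98: [H⁺]/K1 = 10^-1.08 = 0.083176, K2/[H⁺] = 10^-2.24 = 0.0057544
α₁ = 1/(1 + 0.083176 + 0.0057544) = 1/1.0889 = 0.9183; α₂ = α₁·K2/[H⁺] = 0.005284
α₁ + 2α₂ = 0.9289
CA = 0.9289 × 8.19 = 7.61 mmol/kg

CA = 7.61 mmol/kg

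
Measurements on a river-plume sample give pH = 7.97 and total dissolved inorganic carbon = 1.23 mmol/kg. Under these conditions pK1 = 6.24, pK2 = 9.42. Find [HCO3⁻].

[HCO3⁻] = 1.17 mmol/kg

α₁ = 1 / (1 + [H⁺]/K1 + K2/[H⁺]) = 1 / (1 + 10^-1.73 + 10^-1.45)
   = 1 / (1 + 0.018621 + 0.035481) = 1/1.0541 = 0.9487
[HCO3⁻] = α₁ × DIC = 0.9487 × 1.23 = 1.17 mmol/kg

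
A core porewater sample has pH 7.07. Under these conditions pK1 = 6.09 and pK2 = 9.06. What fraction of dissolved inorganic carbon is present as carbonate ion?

α₂ = 0.00918

α₂ = 1 / (1 + [H⁺]/K2 + [H⁺]²/(K1K2)) = 1 / (1 + 10^+1.99 + 10^+1.01)
   = 1 / (1 + 97.724 + 10.233) = 1/108.96 = 0.009178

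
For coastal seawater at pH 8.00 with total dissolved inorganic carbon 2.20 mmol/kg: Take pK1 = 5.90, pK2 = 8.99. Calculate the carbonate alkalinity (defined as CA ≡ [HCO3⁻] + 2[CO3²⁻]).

CA = [HCO3⁻] + 2[CO3²⁻] = (α₁ + 2α₂)·DIC
At pH 8.00: [H⁺]/K1 = 10^-2.10 = 0.0079433, K2/[H⁺] = 10^-0.99 = 0.10233
α₁ = 1/(1 + 0.0079433 + 0.10233) = 1/1.1103 = 0.9007; α₂ = α₁·K2/[H⁺] = 0.09217
α₁ + 2α₂ = 1.0850
CA = 1.0850 × 2.20 = 2.39 mmol/kg

CA = 2.39 mmol/kg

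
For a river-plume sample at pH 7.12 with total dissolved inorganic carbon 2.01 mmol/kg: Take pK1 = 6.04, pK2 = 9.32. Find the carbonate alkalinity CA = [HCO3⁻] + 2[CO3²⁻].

CA = 1.87 mmol/kg

CA = [HCO3⁻] + 2[CO3²⁻] = (α₁ + 2α₂)·DIC
At pH 7.12: [H⁺]/K1 = 10^-1.08 = 0.083176, K2/[H⁺] = 10^-2.20 = 0.0063096
α₁ = 1/(1 + 0.083176 + 0.0063096) = 1/1.0895 = 0.9179; α₂ = α₁·K2/[H⁺] = 0.005791
α₁ + 2α₂ = 0.9294
CA = 0.9294 × 2.01 = 1.87 mmol/kg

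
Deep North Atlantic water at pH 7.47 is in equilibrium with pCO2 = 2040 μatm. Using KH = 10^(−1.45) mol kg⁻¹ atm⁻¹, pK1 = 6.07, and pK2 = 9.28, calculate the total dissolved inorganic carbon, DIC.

[CO2*] = KH · pCO2 = 10^(−1.45) × 2040×10^-6 = 7.238×10^-5 mol/kg
α₀ = 1/(1 + K1/[H⁺] + K1K2/[H⁺]²) = 1/(1 + 10^+1.40 + 10^-0.41) = 0.03772
DIC = [CO2*]/α₀ = 7.238×10^-5 / 0.03772 = 1.92 mmol/kg

DIC = 1.92 mmol/kg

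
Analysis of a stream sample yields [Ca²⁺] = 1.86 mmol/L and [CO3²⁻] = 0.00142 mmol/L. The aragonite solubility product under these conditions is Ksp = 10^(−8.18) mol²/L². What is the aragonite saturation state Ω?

Ω = 0.400

Ksp = 10^(−8.18) = 6.607×10^-9
Ω = [Ca²⁺][CO3²⁻]/Ksp = (1.86×10^-3)(0.00142×10^-3) / 6.607×10^-9 = 0.400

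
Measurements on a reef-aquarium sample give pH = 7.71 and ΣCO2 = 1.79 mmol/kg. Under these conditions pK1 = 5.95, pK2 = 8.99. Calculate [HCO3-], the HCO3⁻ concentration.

[HCO3⁻] = 1.67 mmol/kg

α₁ = 1 / (1 + [H⁺]/K1 + K2/[H⁺]) = 1 / (1 + 10^-1.76 + 10^-1.28)
   = 1 / (1 + 0.017378 + 0.052481) = 1/1.0699 = 0.9347
[HCO3⁻] = α₁ × DIC = 0.9347 × 1.79 = 1.67 mmol/kg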